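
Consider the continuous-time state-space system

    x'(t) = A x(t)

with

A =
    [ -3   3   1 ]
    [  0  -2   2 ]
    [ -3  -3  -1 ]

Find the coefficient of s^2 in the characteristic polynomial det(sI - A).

6

Expand det(sI - A) for the 3×3 matrix.
p(s) = s^3 + 6s^2 + 20s + 48.
(Check: constant term = det(-A) = (-1)^3 det A = 48; coefficient of s^2 = -tr A = 6.)
The coefficient of s^2 is 6.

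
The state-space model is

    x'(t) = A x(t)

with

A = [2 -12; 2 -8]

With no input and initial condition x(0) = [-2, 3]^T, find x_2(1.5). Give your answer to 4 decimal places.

det(sI - A) = s^2 - (tr A)s + det A, with tr A = 2 + (-8) = -6 and det A = 2·(-8) - (-12)·2 = -16 - (-24) = 8.
So p(s) = det(sI - A) = s^2 + 6s + 8.
Factor s^2 + 6s + 8: two numbers with sum -6 and product 8 are -2 and -4, so s^2 + 6s + 8 = (s + 2)(s + 4).
Hence p(s) = (s + 2) (s + 4), with roots -4, -2.
The eigenvalues -4, -2 are distinct and real, so A is diagonalisable and x(t) = e^{At} x(0) = V diag(e^{λ_i t}) V^{-1} x(0), where the columns of V are the eigenvectors.
λ = -4: A - (-4)I = [[6, -12], [2, -4]]. Row 1 gives 6·v1 + (-12)·v2 = 0, so take v_1 = [-2, -1]^T.
λ = -2: A - (-2)I = [[4, -12], [2, -6]]. Row 1 gives 4·v1 + (-12)·v2 = 0, so take v_2 = [3, 1]^T.
V = [v_1 v_2] = [[-2, 3], [-1, 1]] has det V = 1, so V^{-1} = adj(V)/det V = [[1, -3], [1, -2]].
Modal coordinates z(0) = V^{-1} x(0): 1·(-2) + (-3)·3 = -11; 1·(-2) + (-2)·3 = -8; so z(0) = [-11, -8]^T.
x_2(t) = Σ_i (v_i)_2 · z_i(0) · e^{λ_i t} (row 2 of V times the modal terms).
x_2(1.5) = (-1)·(-11)·e^{-4·1.5} + 1·(-8)·e^{-2·1.5} = 11·0.002479 + (-8)·0.049787 = -0.3710.

-0.3710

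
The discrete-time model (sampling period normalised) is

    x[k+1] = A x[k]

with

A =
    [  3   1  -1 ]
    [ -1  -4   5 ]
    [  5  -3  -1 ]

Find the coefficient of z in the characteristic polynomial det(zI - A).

Expand det(zI - A) for the 3×3 matrix.
p(z) = z^3 + 2z^2 + 10z - 58.
(Check: constant term = det(-A) = (-1)^3 det A = -58; coefficient of z^2 = -tr A = 2.)
The coefficient of z is 10.

10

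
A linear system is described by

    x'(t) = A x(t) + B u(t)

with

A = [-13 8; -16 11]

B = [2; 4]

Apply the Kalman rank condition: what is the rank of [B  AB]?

AB = [[6], [12]]
Controllability matrix C = [B  AB] = [[2, 6], [4, 12]]
Every column of C is a scalar multiple of column 1 = [2, 4] (multipliers 1, 3), so the columns span a one-dimensional space.
C ≠ 0, hence rank(C) = 1.
rank(C) = 1 < n = 2, so the pair (A, B) is not completely controllable.

1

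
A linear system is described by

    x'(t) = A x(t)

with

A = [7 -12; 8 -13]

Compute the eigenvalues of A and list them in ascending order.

-5, -1

det(sI - A) = s^2 - (tr A)s + det A, with tr A = 7 + (-13) = -6 and det A = 7·(-13) - (-12)·8 = -91 - (-96) = 5.
So p(s) = det(sI - A) = s^2 + 6s + 5.
Factor s^2 + 6s + 5: two numbers with sum -6 and product 5 are -1 and -5, so s^2 + 6s + 5 = (s + 1)(s + 5).
Hence p(s) = (s + 1) (s + 5), with roots -5, -1.
All eigenvalues have negative real part, so the system is asymptotically stable.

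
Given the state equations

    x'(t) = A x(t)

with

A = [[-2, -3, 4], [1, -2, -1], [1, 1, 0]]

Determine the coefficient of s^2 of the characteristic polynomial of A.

Expand det(sI - A) for the 3×3 matrix.
p(s) = s^3 + 4s^2 + 4s - 13.
(Check: constant term = det(-A) = (-1)^3 det A = -13; coefficient of s^2 = -tr A = 4.)
The coefficient of s^2 is 4.

4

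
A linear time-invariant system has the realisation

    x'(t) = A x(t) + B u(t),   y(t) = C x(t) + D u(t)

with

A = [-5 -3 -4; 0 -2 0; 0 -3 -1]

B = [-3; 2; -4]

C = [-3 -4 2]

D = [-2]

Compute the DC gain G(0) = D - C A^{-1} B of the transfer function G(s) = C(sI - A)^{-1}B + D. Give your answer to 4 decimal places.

G(0) = C(-A)^{-1}B + D = -C A^{-1} B + D.
det A = -10, so A^{-1} = (1/-10)·adj(A) = [[-1/5, -9/10, 4/5], [0, -1/2, 0], [0, 3/2, -1]]
A^{-1} B = [-22/5, -1, 7]^T
C A^{-1} B = 156/5
G(0) = D - C A^{-1} B = -2 - (156/5) = -166/5 ≈ -33.2000

-33.2000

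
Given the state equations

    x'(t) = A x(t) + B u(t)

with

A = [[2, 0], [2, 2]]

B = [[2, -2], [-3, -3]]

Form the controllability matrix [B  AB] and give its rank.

AB = [[4, -4], [-2, -10]]
Controllability matrix C = [B  AB] = [[2, -2, 4, -4], [-3, -3, -2, -10]]
Take the 2×2 submatrix of C formed by columns 1, 2: [[2, -2], [-3, -3]]. Its determinant is 2·(-3) - (-2)·(-3) = -6 - 6 = -12 ≠ 0.
So rank(C) ≥ 2; since C has 2 rows, rank(C) = 2.
rank(C) = 2 = n, so the pair (A, B) is completely controllable.

2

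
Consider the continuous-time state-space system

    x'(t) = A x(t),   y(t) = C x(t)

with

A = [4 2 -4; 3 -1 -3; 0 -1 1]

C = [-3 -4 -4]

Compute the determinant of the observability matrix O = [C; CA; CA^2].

CA = [[-24, 2, 20]]
CA^2 = [[-90, -70, 110]]
Observability matrix O = [C; CA; CA^2] = [[-3, -4, -4], [-24, 2, 20], [-90, -70, 110]]
Expanding along the first row, det(O) = (-3)·(2·110 - 20·(-70)) - (-4)·((-24)·110 - 20·(-90)) + (-4)·((-24)·(-70) - 2·(-90)) = (-3)·1620 - (-4)·(-840) + (-4)·1860 = -15660
Since det(O) ≠ 0, rank(O) = 3 and the system is completely observable.

-15660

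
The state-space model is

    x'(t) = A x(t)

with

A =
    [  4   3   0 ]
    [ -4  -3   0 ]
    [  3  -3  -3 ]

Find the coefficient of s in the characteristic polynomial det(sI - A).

Expand det(sI - A) for the 3×3 matrix.
p(s) = s^3 + 2s^2 - 3s.
(Check: constant term = det(-A) = (-1)^3 det A = 0; coefficient of s^2 = -tr A = 2.)
The coefficient of s is -3.

-3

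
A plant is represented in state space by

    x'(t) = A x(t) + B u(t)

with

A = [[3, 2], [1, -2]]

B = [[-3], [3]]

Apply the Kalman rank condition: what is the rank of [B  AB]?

2

AB = [[-3], [-9]]
Controllability matrix C = [B  AB] = [[-3, -3], [3, -9]]
det(C) = (-3)·(-9) - (-3)·3 = 27 - (-9) = 36 ≠ 0, so rank(C) = 2.
rank(C) = 2 = n, so the pair (A, B) is completely controllable.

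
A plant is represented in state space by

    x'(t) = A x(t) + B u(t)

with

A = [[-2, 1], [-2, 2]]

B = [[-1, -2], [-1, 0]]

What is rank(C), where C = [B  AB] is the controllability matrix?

AB = [[1, 4], [0, 4]]
Controllability matrix C = [B  AB] = [[-1, -2, 1, 4], [-1, 0, 0, 4]]
Take the 2×2 submatrix of C formed by columns 1, 2: [[-1, -2], [-1, 0]]. Its determinant is (-1)·0 - (-2)·(-1) = 0 - 2 = -2 ≠ 0.
So rank(C) ≥ 2; since C has 2 rows, rank(C) = 2.
rank(C) = 2 = n, so the pair (A, B) is completely controllable.

2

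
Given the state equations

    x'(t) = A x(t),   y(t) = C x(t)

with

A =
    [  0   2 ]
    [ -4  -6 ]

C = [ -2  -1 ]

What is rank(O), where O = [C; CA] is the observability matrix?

1

CA = [[4, 2]]
Observability matrix O = [C; CA] = [[-2, -1], [4, 2]]
Every row of O is a scalar multiple of row 1 = [-2, -1] (multipliers 1, -2), so the rows span a one-dimensional space.
O ≠ 0, hence rank(O) = 1.
rank(O) = 1 < n = 2, so the pair (A, C) is not completely observable.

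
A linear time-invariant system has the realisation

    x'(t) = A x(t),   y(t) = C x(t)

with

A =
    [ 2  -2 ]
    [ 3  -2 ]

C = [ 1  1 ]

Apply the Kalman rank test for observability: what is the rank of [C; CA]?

2

CA = [[5, -4]]
Observability matrix O = [C; CA] = [[1, 1], [5, -4]]
det(O) = 1·(-4) - 1·5 = -4 - 5 = -9 ≠ 0, so rank(O) = 2.
rank(O) = 2 = n, so the pair (A, C) is completely observable.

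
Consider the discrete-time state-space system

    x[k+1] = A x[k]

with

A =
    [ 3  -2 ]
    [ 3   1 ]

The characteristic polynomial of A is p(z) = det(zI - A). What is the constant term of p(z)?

9

For a 2×2 matrix, det(zI - A) = z^2 - (tr A)z + det A.
tr A = 4, det A = 9.
So p(z) = z^2 - 4z + 9.
The constant term is 9.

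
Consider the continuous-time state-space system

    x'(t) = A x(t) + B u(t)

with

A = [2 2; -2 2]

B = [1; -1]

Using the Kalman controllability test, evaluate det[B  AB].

AB = [[0], [-4]]
Controllability matrix C = [B  AB] = [[1, 0], [-1, -4]]
det(C) = 1·(-4) - 0·(-1) = -4 - 0 = -4
Since det(C) ≠ 0, rank(C) = 2 and the system is completely controllable.

-4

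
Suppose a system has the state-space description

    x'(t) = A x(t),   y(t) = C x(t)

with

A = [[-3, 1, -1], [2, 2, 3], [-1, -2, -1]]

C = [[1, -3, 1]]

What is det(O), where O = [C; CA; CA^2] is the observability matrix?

CA = [[-10, -7, -11]]
CA^2 = [[27, -2, 0]]
Observability matrix O = [C; CA; CA^2] = [[1, -3, 1], [-10, -7, -11], [27, -2, 0]]
Expanding along the first row, det(O) = 1·((-7)·0 - (-11)·(-2)) - (-3)·((-10)·0 - (-11)·27) + 1·((-10)·(-2) - (-7)·27) = 1·(-22) - (-3)·297 + 1·209 = 1078
Since det(O) ≠ 0, rank(O) = 3 and the system is completely observable.

1078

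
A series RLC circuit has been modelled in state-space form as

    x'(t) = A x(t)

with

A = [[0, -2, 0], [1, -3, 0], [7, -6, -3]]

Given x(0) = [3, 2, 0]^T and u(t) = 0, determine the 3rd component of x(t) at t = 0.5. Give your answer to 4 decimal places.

1.6784

det(sI - A) = s^3 - (tr A)s^2 + (M11 + M22 + M33)s - det A, where Mii is the 2×2 principal minor of A obtained by deleting row i and column i.
tr A = 0 + (-3) + (-3) = -6; M11 = (-3)·(-3) - 0·(-6) = 9 - 0 = 9; M22 = 0·(-3) - 0·7 = 0 - 0 = 0; M33 = 0·(-3) - (-2)·1 = 0 - (-2) = 2; sum of minors = 11.
det A = 0·((-3)·(-3) - 0·(-6)) - (-2)·(1·(-3) - 0·7) + 0·(1·(-6) - (-3)·7) = 0·9 - (-2)·(-3) + 0·15 = -6.
So p(s) = det(sI - A) = s^3 + 6s^2 + 11s + 6.
Rational-root test: any integer root divides 6. Testing small divisors, s = -1 works: p(-1) = -1 + 6 + (-11) + 6 = 0, so (s + 1) is a factor.
Dividing, p(s) = (s + 1)(s^2 + 5s + 6).
Factor s^2 + 5s + 6: two numbers with sum -5 and product 6 are -2 and -3, so s^2 + 5s + 6 = (s + 2)(s + 3).
Hence p(s) = (s + 1) (s + 2) (s + 3), with roots -3, -2, -1.
The eigenvalues -3, -2, -1 are distinct and real, so A is diagonalisable and x(t) = e^{At} x(0) = V diag(e^{λ_i t}) V^{-1} x(0), where the columns of V are the eigenvectors.
λ = -3: A - (-3)I = [[3, -2, 0], [1, 0, 0], [7, -6, 0]]. v must be orthogonal to every row; (row 1) × (row 2) = [0, 0, 2], so take v_1 = [0, 0, -1]^T.
λ = -2: A - (-2)I = [[2, -2, 0], [1, -1, 0], [7, -6, -1]]. v must be orthogonal to every row; (row 1) × (row 3) = [2, 2, 2], so take v_2 = [1, 1, 1]^T.
λ = -1: A - (-1)I = [[1, -2, 0], [1, -2, 0], [7, -6, -2]]. v must be orthogonal to every row; (row 1) × (row 3) = [4, 2, 8], so take v_3 = [2, 1, 4]^T.
V = [v_1 v_2 v_3] = [[0, 1, 2], [0, 1, 1], [-1, 1, 4]] has det V = 1, so V^{-1} = adj(V)/det V = [[3, -2, -1], [-1, 2, 0], [1, -1, 0]].
Modal coordinates z(0) = V^{-1} x(0): 3·3 + (-2)·2 + (-1)·0 = 5; (-1)·3 + 2·2 + 0·0 = 1; 1·3 + (-1)·2 + 0·0 = 1; so z(0) = [5, 1, 1]^T.
x_3(t) = Σ_i (v_i)_3 · z_i(0) · e^{λ_i t} (row 3 of V times the modal terms).
x_3(0.5) = (-1)·5·e^{-3·0.5} + 1·1·e^{-2·0.5} + 4·1·e^{-1·0.5} = (-5)·0.223130 + 1·0.367879 + 4·0.606531 = 1.6784.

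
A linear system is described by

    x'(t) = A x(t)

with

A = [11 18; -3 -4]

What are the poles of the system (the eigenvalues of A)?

2, 5

det(sI - A) = s^2 - (tr A)s + det A, with tr A = 11 + (-4) = 7 and det A = 11·(-4) - 18·(-3) = -44 - (-54) = 10.
So p(s) = det(sI - A) = s^2 - 7s + 10.
Factor s^2 - 7s + 10: two numbers with sum 7 and product 10 are 5 and 2, so s^2 - 7s + 10 = (s - 5)(s - 2).
Hence p(s) = (s - 5) (s - 2), with roots 2, 5.
At least one eigenvalue has non-negative real part, so the system is not asymptotically stable.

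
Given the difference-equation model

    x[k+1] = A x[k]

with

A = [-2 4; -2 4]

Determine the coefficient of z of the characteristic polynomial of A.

-2

For a 2×2 matrix, det(zI - A) = z^2 - (tr A)z + det A.
tr A = 2, det A = 0.
So p(z) = z^2 - 2z.
The coefficient of z is -2.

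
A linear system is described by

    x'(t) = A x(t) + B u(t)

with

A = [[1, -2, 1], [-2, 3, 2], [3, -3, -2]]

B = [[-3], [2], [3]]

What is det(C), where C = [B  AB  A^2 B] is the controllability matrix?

5460

AB = [[-4], [18], [-21]]
A^2B = [[-61], [20], [-24]]
Controllability matrix C = [B  AB  A^2B] = [[-3, -4, -61], [2, 18, 20], [3, -21, -24]]
Expanding along the first row, det(C) = (-3)·(18·(-24) - 20·(-21)) - (-4)·(2·(-24) - 20·3) + (-61)·(2·(-21) - 18·3) = (-3)·(-12) - (-4)·(-108) + (-61)·(-96) = 5460
Since det(C) ≠ 0, rank(C) = 3 and the system is completely controllable.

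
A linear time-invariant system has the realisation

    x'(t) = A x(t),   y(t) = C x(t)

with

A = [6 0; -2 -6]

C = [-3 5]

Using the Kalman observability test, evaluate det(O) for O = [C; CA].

230

CA = [[-28, -30]]
Observability matrix O = [C; CA] = [[-3, 5], [-28, -30]]
det(O) = (-3)·(-30) - 5·(-28) = 90 - (-140) = 230
Since det(O) ≠ 0, rank(O) = 2 and the system is completely observable.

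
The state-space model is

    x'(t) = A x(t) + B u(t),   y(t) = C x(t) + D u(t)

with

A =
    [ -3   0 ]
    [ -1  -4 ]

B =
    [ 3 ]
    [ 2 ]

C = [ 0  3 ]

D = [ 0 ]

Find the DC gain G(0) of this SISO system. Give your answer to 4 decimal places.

G(0) = C(-A)^{-1}B + D = -C A^{-1} B + D.
det A = 12, so A^{-1} = (1/12)·adj(A) = [[-1/3, 0], [1/12, -1/4]]
A^{-1} B = [-1, -1/4]^T
C A^{-1} B = -3/4
G(0) = D - C A^{-1} B = 0 - (-3/4) = 3/4 ≈ 0.7500

0.7500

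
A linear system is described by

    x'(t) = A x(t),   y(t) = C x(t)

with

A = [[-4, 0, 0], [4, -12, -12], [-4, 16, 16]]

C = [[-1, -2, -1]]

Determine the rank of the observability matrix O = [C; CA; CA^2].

2

CA = [[0, 8, 8]]
CA^2 = [[0, 32, 32]]
Observability matrix O = [C; CA; CA^2] = [[-1, -2, -1], [0, 8, 8], [0, 32, 32]]
The columns c1, c2, c3 of O are linearly dependent: c1 - c2 + c3 = 0 (check each entry), so rank(O) ≤ 2.
The 2×2 minor from rows 1, 2, columns 1, 2 is (-1)·8 - (-2)·0 = -8 - 0 = -8 ≠ 0, so rank(O) = 2.
rank(O) = 2 < n = 3, so the pair (A, C) is not completely observable.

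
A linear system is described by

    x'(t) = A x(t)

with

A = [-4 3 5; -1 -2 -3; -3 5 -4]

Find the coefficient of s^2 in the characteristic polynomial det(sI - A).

10

Expand det(sI - A) for the 3×3 matrix.
p(s) = s^3 + 10s^2 + 65s + 132.
(Check: constant term = det(-A) = (-1)^3 det A = 132; coefficient of s^2 = -tr A = 10.)
The coefficient of s^2 is 10.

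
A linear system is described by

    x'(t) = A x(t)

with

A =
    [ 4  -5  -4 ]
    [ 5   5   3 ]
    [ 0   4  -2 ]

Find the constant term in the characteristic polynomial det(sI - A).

218

Expand det(sI - A) for the 3×3 matrix.
p(s) = s^3 - 7s^2 + 15s + 218.
(Check: constant term = det(-A) = (-1)^3 det A = 218; coefficient of s^2 = -tr A = -7.)
The constant term is 218.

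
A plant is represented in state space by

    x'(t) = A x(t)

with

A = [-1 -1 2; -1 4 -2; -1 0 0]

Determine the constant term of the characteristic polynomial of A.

-6

Expand det(sI - A) for the 3×3 matrix.
p(s) = s^3 - 3s^2 - 3s - 6.
(Check: constant term = det(-A) = (-1)^3 det A = -6; coefficient of s^2 = -tr A = -3.)
The constant term is -6.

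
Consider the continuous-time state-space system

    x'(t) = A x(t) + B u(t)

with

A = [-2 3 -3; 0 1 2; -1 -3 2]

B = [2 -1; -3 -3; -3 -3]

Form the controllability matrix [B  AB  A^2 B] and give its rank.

3

AB = [[-4, 2], [-9, -9], [1, 4]]
A^2B = [[-22, -43], [-7, -1], [33, 33]]
Controllability matrix C = [B  AB  A^2B] = [[2, -1, -4, 2, -22, -43], [-3, -3, -9, -9, -7, -1], [-3, -3, 1, 4, 33, 33]]
Take the 3×3 submatrix of C formed by columns 1, 2, 3: [[2, -1, -4], [-3, -3, -9], [-3, -3, 1]]. Its determinant is 2·((-3)·1 - (-9)·(-3)) - (-1)·((-3)·1 - (-9)·(-3)) + (-4)·((-3)·(-3) - (-3)·(-3)) = 2·(-30) - (-1)·(-30) + (-4)·0 = -90 ≠ 0.
So rank(C) ≥ 3; since C has 3 rows, rank(C) = 3.
rank(C) = 3 = n, so the pair (A, B) is completely controllable.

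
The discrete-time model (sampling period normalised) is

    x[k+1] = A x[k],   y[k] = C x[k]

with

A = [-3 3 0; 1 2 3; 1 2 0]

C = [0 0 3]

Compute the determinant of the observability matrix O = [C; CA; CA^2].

CA = [[3, 6, 0]]
CA^2 = [[-3, 21, 18]]
Observability matrix O = [C; CA; CA^2] = [[0, 0, 3], [3, 6, 0], [-3, 21, 18]]
Expanding along the first row, det(O) = 0·(6·18 - 0·21) - 0·(3·18 - 0·(-3)) + 3·(3·21 - 6·(-3)) = 0·108 - 0·54 + 3·81 = 243
Since det(O) ≠ 0, rank(O) = 3 and the system is completely observable.

243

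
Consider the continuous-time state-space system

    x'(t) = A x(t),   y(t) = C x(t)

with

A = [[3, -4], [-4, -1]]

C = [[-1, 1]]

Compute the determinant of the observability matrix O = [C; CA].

4

CA = [[-7, 3]]
Observability matrix O = [C; CA] = [[-1, 1], [-7, 3]]
det(O) = (-1)·3 - 1·(-7) = -3 - (-7) = 4
Since det(O) ≠ 0, rank(O) = 2 and the system is completely observable.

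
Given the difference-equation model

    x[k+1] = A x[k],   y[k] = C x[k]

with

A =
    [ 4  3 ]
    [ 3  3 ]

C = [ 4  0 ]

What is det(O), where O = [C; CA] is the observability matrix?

CA = [[16, 12]]
Observability matrix O = [C; CA] = [[4, 0], [16, 12]]
det(O) = 4·12 - 0·16 = 48 - 0 = 48
Since det(O) ≠ 0, rank(O) = 2 and the system is completely observable.

48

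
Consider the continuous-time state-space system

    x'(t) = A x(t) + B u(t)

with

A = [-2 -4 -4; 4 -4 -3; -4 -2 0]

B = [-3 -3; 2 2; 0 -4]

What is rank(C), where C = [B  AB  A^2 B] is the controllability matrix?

3

AB = [[-2, 14], [-20, -8], [8, 8]]
A^2B = [[52, -28], [48, 64], [48, -40]]
Controllability matrix C = [B  AB  A^2B] = [[-3, -3, -2, 14, 52, -28], [2, 2, -20, -8, 48, 64], [0, -4, 8, 8, 48, -40]]
Take the 3×3 submatrix of C formed by columns 1, 2, 3: [[-3, -3, -2], [2, 2, -20], [0, -4, 8]]. Its determinant is (-3)·(2·8 - (-20)·(-4)) - (-3)·(2·8 - (-20)·0) + (-2)·(2·(-4) - 2·0) = (-3)·(-64) - (-3)·16 + (-2)·(-8) = 256 ≠ 0.
So rank(C) ≥ 3; since C has 3 rows, rank(C) = 3.
rank(C) = 3 = n, so the pair (A, B) is completely controllable.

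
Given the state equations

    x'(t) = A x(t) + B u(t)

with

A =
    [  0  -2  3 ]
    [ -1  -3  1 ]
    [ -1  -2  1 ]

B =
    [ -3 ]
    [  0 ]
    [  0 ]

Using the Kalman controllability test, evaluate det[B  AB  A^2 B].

-27

AB = [[0], [3], [3]]
A^2B = [[3], [-6], [-3]]
Controllability matrix C = [B  AB  A^2B] = [[-3, 0, 3], [0, 3, -6], [0, 3, -3]]
Expanding along the first row, det(C) = (-3)·(3·(-3) - (-6)·3) - 0·(0·(-3) - (-6)·0) + 3·(0·3 - 3·0) = (-3)·9 - 0·0 + 3·0 = -27
Since det(C) ≠ 0, rank(C) = 3 and the system is completely controllable.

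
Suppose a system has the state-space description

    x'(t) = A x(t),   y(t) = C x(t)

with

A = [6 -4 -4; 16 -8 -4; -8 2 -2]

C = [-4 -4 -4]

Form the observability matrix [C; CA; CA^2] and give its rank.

CA = [[-56, 40, 40]]
CA^2 = [[-16, -16, -16]]
Observability matrix O = [C; CA; CA^2] = [[-4, -4, -4], [-56, 40, 40], [-16, -16, -16]]
The columns c1, c2, c3 of O are linearly dependent: -c2 + c3 = 0 (check each entry), so rank(O) ≤ 2.
The 2×2 minor from rows 1, 2, columns 1, 2 is (-4)·40 - (-4)·(-56) = -160 - 224 = -384 ≠ 0, so rank(O) = 2.
rank(O) = 2 < n = 3, so the pair (A, C) is not completely observable.

2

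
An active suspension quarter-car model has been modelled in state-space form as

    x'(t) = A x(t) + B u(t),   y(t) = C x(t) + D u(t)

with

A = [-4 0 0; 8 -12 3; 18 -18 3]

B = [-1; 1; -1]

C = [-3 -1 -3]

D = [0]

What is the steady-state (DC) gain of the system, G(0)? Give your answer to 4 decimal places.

9.5000

G(0) = C(-A)^{-1}B + D = -C A^{-1} B + D.
det A = -72, so A^{-1} = (1/-72)·adj(A) = [[-1/4, 0, 0], [-5/12, 1/6, -1/6], [-1, 1, -2/3]]
A^{-1} B = [1/4, 3/4, 8/3]^T
C A^{-1} B = -19/2
G(0) = D - C A^{-1} B = 0 - (-19/2) = 19/2 ≈ 9.5000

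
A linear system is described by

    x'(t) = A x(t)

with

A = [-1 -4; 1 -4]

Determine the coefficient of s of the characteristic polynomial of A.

5

For a 2×2 matrix, det(sI - A) = s^2 - (tr A)s + det A.
tr A = -5, det A = 8.
So p(s) = s^2 + 5s + 8.
The coefficient of s is 5.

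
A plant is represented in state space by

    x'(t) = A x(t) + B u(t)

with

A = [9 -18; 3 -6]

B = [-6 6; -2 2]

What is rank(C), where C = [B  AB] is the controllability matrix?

AB = [[-18, 18], [-6, 6]]
Controllability matrix C = [B  AB] = [[-6, 6, -18, 18], [-2, 2, -6, 6]]
Every column of C is a scalar multiple of column 1 = [-6, -2] (multipliers 1, -1, 3, -3), so the columns span a one-dimensional space.
C ≠ 0, hence rank(C) = 1.
rank(C) = 1 < n = 2, so the pair (A, B) is not completely controllable.

1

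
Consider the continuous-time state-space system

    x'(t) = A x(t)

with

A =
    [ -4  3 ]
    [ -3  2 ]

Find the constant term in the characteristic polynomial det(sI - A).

1

For a 2×2 matrix, det(sI - A) = s^2 - (tr A)s + det A.
tr A = -2, det A = 1.
So p(s) = s^2 + 2s + 1.
The constant term is 1.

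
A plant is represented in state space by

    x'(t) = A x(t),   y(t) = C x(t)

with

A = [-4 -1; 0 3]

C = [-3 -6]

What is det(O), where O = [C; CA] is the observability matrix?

CA = [[12, -15]]
Observability matrix O = [C; CA] = [[-3, -6], [12, -15]]
det(O) = (-3)·(-15) - (-6)·12 = 45 - (-72) = 117
Since det(O) ≠ 0, rank(O) = 2 and the system is completely observable.

117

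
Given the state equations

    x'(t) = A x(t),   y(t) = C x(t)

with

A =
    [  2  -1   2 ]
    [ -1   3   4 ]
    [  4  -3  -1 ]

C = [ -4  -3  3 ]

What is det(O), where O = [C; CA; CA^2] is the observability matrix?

CA = [[7, -14, -23]]
CA^2 = [[-64, 20, -19]]
Observability matrix O = [C; CA; CA^2] = [[-4, -3, 3], [7, -14, -23], [-64, 20, -19]]
Expanding along the first row, det(O) = (-4)·((-14)·(-19) - (-23)·20) - (-3)·(7·(-19) - (-23)·(-64)) + 3·(7·20 - (-14)·(-64)) = (-4)·726 - (-3)·(-1605) + 3·(-756) = -9987
Since det(O) ≠ 0, rank(O) = 3 and the system is completely observable.

-9987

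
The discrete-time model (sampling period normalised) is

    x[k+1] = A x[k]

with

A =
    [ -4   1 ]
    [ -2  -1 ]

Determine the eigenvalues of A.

det(zI - A) = z^2 - (tr A)z + det A, with tr A = (-4) + (-1) = -5 and det A = (-4)·(-1) - 1·(-2) = 4 - (-2) = 6.
So p(z) = det(zI - A) = z^2 + 5z + 6.
Factor z^2 + 5z + 6: two numbers with sum -5 and product 6 are -2 and -3, so z^2 + 5z + 6 = (z + 2)(z + 3).
Hence p(z) = (z + 2) (z + 3), with roots -3, -2.

-3, -2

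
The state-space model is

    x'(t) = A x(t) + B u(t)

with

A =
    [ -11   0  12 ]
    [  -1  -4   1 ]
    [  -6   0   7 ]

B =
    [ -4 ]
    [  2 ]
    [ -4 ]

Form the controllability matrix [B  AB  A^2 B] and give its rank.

2

AB = [[-4], [-8], [-4]]
A^2B = [[-4], [32], [-4]]
Controllability matrix C = [B  AB  A^2B] = [[-4, -4, -4], [2, -8, 32], [-4, -4, -4]]
The rows r1, r2, r3 of C are linearly dependent: -r1 + r3 = 0 (check each entry), so rank(C) ≤ 2.
The 2×2 minor from rows 1, 2, columns 1, 2 is (-4)·(-8) - (-4)·2 = 32 - (-8) = 40 ≠ 0, so rank(C) = 2.
rank(C) = 2 < n = 3, so the pair (A, B) is not completely controllable.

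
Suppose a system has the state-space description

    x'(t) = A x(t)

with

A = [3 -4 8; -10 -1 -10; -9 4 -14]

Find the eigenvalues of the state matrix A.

det(sI - A) = s^3 - (tr A)s^2 + (M11 + M22 + M33)s - det A, where Mii is the 2×2 principal minor of A obtained by deleting row i and column i.
tr A = 3 + (-1) + (-14) = -12; M11 = (-1)·(-14) - (-10)·4 = 14 - (-40) = 54; M22 = 3·(-14) - 8·(-9) = -42 - (-72) = 30; M33 = 3·(-1) - (-4)·(-10) = -3 - 40 = -43; sum of minors = 41.
det A = 3·((-1)·(-14) - (-10)·4) - (-4)·((-10)·(-14) - (-10)·(-9)) + 8·((-10)·4 - (-1)·(-9)) = 3·54 - (-4)·50 + 8·(-49) = -30.
So p(s) = det(sI - A) = s^3 + 12s^2 + 41s + 30.
Rational-root test: any integer root divides 30. Testing small divisors, s = -1 works: p(-1) = -1 + 12 + (-41) + 30 = 0, so (s + 1) is a factor.
Dividing, p(s) = (s + 1)(s^2 + 11s + 30).
Factor s^2 + 11s + 30: two numbers with sum -11 and product 30 are -5 and -6, so s^2 + 11s + 30 = (s + 5)(s + 6).
Hence p(s) = (s + 1) (s + 5) (s + 6), with roots -6, -5, -1.
All eigenvalues have negative real part, so the system is asymptotically stable.

-6, -5, -1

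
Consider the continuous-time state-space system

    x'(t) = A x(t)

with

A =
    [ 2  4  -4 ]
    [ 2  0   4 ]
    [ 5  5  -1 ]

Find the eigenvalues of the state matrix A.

-2, -1, 4

det(sI - A) = s^3 - (tr A)s^2 + (M11 + M22 + M33)s - det A, where Mii is the 2×2 principal minor of A obtained by deleting row i and column i.
tr A = 2 + 0 + (-1) = 1; M11 = 0·(-1) - 4·5 = 0 - 20 = -20; M22 = 2·(-1) - (-4)·5 = -2 - (-20) = 18; M33 = 2·0 - 4·2 = 0 - 8 = -8; sum of minors = -10.
det A = 2·(0·(-1) - 4·5) - 4·(2·(-1) - 4·5) + (-4)·(2·5 - 0·5) = 2·(-20) - 4·(-22) + (-4)·10 = 8.
So p(s) = det(sI - A) = s^3 - s^2 - 10s - 8.
Rational-root test: any integer root divides -8. Testing small divisors, s = -1 works: p(-1) = -1 + (-1) + 10 + (-8) = 0, so (s + 1) is a factor.
Dividing, p(s) = (s + 1)(s^2 - 2s - 8).
Factor s^2 - 2s - 8: two numbers with sum 2 and product -8 are 4 and -2, so s^2 - 2s - 8 = (s - 4)(s + 2).
Hence p(s) = (s - 4) (s + 1) (s + 2), with roots -2, -1, 4.
At least one eigenvalue has non-negative real part, so the system is not asymptotically stable.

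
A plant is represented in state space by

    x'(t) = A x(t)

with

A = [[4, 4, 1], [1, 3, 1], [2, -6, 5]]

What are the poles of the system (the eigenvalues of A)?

3, 4, 5

det(sI - A) = s^3 - (tr A)s^2 + (M11 + M22 + M33)s - det A, where Mii is the 2×2 principal minor of A obtained by deleting row i and column i.
tr A = 4 + 3 + 5 = 12; M11 = 3·5 - 1·(-6) = 15 - (-6) = 21; M22 = 4·5 - 1·2 = 20 - 2 = 18; M33 = 4·3 - 4·1 = 12 - 4 = 8; sum of minors = 47.
det A = 4·(3·5 - 1·(-6)) - 4·(1·5 - 1·2) + 1·(1·(-6) - 3·2) = 4·21 - 4·3 + 1·(-12) = 60.
So p(s) = det(sI - A) = s^3 - 12s^2 + 47s - 60.
Rational-root test: any integer root divides -60. Testing small divisors, s = 3 works: p(3) = 27 + (-108) + 141 + (-60) = 0, so (s - 3) is a factor.
Dividing, p(s) = (s - 3)(s^2 - 9s + 20).
Factor s^2 - 9s + 20: two numbers with sum 9 and product 20 are 5 and 4, so s^2 - 9s + 20 = (s - 5)(s - 4).
Hence p(s) = (s - 5) (s - 4) (s - 3), with roots 3, 4, 5.
At least one eigenvalue has non-negative real part, so the system is not asymptotically stable.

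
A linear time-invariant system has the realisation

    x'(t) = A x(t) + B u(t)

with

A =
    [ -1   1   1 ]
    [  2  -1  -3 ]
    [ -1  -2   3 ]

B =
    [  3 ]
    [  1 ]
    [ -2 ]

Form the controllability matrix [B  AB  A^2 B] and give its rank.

3

AB = [[-4], [11], [-11]]
A^2B = [[4], [14], [-51]]
Controllability matrix C = [B  AB  A^2B] = [[3, -4, 4], [1, 11, 14], [-2, -11, -51]]
det(C) = 3·(11·(-51) - 14·(-11)) - (-4)·(1·(-51) - 14·(-2)) + 4·(1·(-11) - 11·(-2)) = 3·(-407) - (-4)·(-23) + 4·11 = -1269 ≠ 0, so rank(C) = 3.
rank(C) = 3 = n, so the pair (A, B) is completely controllable.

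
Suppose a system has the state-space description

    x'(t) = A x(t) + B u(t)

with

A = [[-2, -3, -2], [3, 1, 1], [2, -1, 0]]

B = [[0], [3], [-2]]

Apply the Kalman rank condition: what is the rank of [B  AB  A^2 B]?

3

AB = [[-5], [1], [-3]]
A^2B = [[13], [-17], [-11]]
Controllability matrix C = [B  AB  A^2B] = [[0, -5, 13], [3, 1, -17], [-2, -3, -11]]
det(C) = 0·(1·(-11) - (-17)·(-3)) - (-5)·(3·(-11) - (-17)·(-2)) + 13·(3·(-3) - 1·(-2)) = 0·(-62) - (-5)·(-67) + 13·(-7) = -426 ≠ 0, so rank(C) = 3.
rank(C) = 3 = n, so the pair (A, B) is completely controllable.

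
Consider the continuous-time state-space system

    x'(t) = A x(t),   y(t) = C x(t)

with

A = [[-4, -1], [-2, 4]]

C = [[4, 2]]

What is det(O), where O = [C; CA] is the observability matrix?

CA = [[-20, 4]]
Observability matrix O = [C; CA] = [[4, 2], [-20, 4]]
det(O) = 4·4 - 2·(-20) = 16 - (-40) = 56
Since det(O) ≠ 0, rank(O) = 2 and the system is completely observable.

56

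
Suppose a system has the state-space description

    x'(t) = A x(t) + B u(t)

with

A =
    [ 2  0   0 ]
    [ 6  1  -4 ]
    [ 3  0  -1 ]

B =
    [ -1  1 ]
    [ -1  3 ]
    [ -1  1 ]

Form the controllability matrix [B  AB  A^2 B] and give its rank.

2

AB = [[-2, 2], [-3, 5], [-2, 2]]
A^2B = [[-4, 4], [-7, 9], [-4, 4]]
Controllability matrix C = [B  AB  A^2B] = [[-1, 1, -2, 2, -4, 4], [-1, 3, -3, 5, -7, 9], [-1, 1, -2, 2, -4, 4]]
The rows r1, r2, r3 of C are linearly dependent: -r1 + r3 = 0 (check each entry), so rank(C) ≤ 2.
The 2×2 minor from rows 1, 2, columns 1, 2 is (-1)·3 - 1·(-1) = -3 - (-1) = -2 ≠ 0, so rank(C) = 2.
rank(C) = 2 < n = 3, so the pair (A, B) is not completely controllable.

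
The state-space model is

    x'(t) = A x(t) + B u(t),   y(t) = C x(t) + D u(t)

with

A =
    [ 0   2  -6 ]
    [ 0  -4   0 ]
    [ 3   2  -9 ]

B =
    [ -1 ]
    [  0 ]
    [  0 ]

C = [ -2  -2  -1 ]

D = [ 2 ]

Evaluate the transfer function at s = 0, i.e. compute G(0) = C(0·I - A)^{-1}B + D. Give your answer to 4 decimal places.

G(0) = C(-A)^{-1}B + D = -C A^{-1} B + D.
det A = -72, so A^{-1} = (1/-72)·adj(A) = [[-1/2, -1/12, 1/3], [0, -1/4, 0], [-1/6, -1/12, 0]]
A^{-1} B = [1/2, 0, 1/6]^T
C A^{-1} B = -7/6
G(0) = D - C A^{-1} B = 2 - (-7/6) = 19/6 ≈ 3.1667

3.1667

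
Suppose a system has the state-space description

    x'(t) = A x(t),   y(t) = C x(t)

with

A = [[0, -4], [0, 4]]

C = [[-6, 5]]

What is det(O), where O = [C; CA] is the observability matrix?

CA = [[0, 44]]
Observability matrix O = [C; CA] = [[-6, 5], [0, 44]]
det(O) = (-6)·44 - 5·0 = -264 - 0 = -264
Since det(O) ≠ 0, rank(O) = 2 and the system is completely observable.

-264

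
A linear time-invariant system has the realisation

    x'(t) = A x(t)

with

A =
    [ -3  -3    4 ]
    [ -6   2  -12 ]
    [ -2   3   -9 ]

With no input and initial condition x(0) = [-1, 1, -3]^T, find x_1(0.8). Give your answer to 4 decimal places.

det(sI - A) = s^3 - (tr A)s^2 + (M11 + M22 + M33)s - det A, where Mii is the 2×2 principal minor of A obtained by deleting row i and column i.
tr A = (-3) + 2 + (-9) = -10; M11 = 2·(-9) - (-12)·3 = -18 - (-36) = 18; M22 = (-3)·(-9) - 4·(-2) = 27 - (-8) = 35; M33 = (-3)·2 - (-3)·(-6) = -6 - 18 = -24; sum of minors = 29.
det A = (-3)·(2·(-9) - (-12)·3) - (-3)·((-6)·(-9) - (-12)·(-2)) + 4·((-6)·3 - 2·(-2)) = (-3)·18 - (-3)·30 + 4·(-14) = -20.
So p(s) = det(sI - A) = s^3 + 10s^2 + 29s + 20.
Rational-root test: any integer root divides 20. Testing small divisors, s = -1 works: p(-1) = -1 + 10 + (-29) + 20 = 0, so (s + 1) is a factor.
Dividing, p(s) = (s + 1)(s^2 + 9s + 20).
Factor s^2 + 9s + 20: two numbers with sum -9 and product 20 are -4 and -5, so s^2 + 9s + 20 = (s + 4)(s + 5).
Hence p(s) = (s + 1) (s + 4) (s + 5), with roots -5, -4, -1.
The eigenvalues -5, -4, -1 are distinct and real, so A is diagonalisable and x(t) = e^{At} x(0) = V diag(e^{λ_i t}) V^{-1} x(0), where the columns of V are the eigenvectors.
λ = -5: A - (-5)I = [[2, -3, 4], [-6, 7, -12], [-2, 3, -4]]. v must be orthogonal to every row; (row 1) × (row 2) = [8, 0, -4], so take v_1 = [2, 0, -1]^T.
λ = -4: A - (-4)I = [[1, -3, 4], [-6, 6, -12], [-2, 3, -5]]. v must be orthogonal to every row; (row 1) × (row 2) = [12, -12, -12], so take v_2 = [1, -1, -1]^T.
λ = -1: A - (-1)I = [[-2, -3, 4], [-6, 3, -12], [-2, 3, -8]]. v must be orthogonal to every row; (row 1) × (row 2) = [24, -48, -24], so take v_3 = [-1, 2, 1]^T.
V = [v_1 v_2 v_3] = [[2, 1, -1], [0, -1, 2], [-1, -1, 1]] has det V = 1, so V^{-1} = adj(V)/det V = [[1, 0, 1], [-2, 1, -4], [-1, 1, -2]].
Modal coordinates z(0) = V^{-1} x(0): 1·(-1) + 0·1 + 1·(-3) = -4; (-2)·(-1) + 1·1 + (-4)·(-3) = 15; (-1)·(-1) + 1·1 + (-2)·(-3) = 8; so z(0) = [-4, 15, 8]^T.
x_1(t) = Σ_i (v_i)_1 · z_i(0) · e^{λ_i t} (row 1 of V times the modal terms).
x_1(0.8) = 2·(-4)·e^{-5·0.8} + 1·15·e^{-4·0.8} + (-1)·8·e^{-1·0.8} = (-8)·0.018316 + 15·0.040762 + (-8)·0.449329 = -3.1297.

-3.1297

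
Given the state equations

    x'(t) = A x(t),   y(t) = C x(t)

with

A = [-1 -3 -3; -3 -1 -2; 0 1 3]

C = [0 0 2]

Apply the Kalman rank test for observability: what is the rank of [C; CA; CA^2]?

3

CA = [[0, 2, 6]]
CA^2 = [[-6, 4, 14]]
Observability matrix O = [C; CA; CA^2] = [[0, 0, 2], [0, 2, 6], [-6, 4, 14]]
det(O) = 0·(2·14 - 6·4) - 0·(0·14 - 6·(-6)) + 2·(0·4 - 2·(-6)) = 0·4 - 0·36 + 2·12 = 24 ≠ 0, so rank(O) = 3.
rank(O) = 3 = n, so the pair (A, C) is completely observable.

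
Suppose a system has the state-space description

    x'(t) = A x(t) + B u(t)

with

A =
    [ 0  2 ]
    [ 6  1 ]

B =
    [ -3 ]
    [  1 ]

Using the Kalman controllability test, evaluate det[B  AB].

AB = [[2], [-17]]
Controllability matrix C = [B  AB] = [[-3, 2], [1, -17]]
det(C) = (-3)·(-17) - 2·1 = 51 - 2 = 49
Since det(C) ≠ 0, rank(C) = 2 and the system is completely controllable.

49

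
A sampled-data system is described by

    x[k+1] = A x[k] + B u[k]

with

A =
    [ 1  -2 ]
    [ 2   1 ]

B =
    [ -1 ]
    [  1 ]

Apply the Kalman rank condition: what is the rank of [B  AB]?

2

AB = [[-3], [-1]]
Controllability matrix C = [B  AB] = [[-1, -3], [1, -1]]
det(C) = (-1)·(-1) - (-3)·1 = 1 - (-3) = 4 ≠ 0, so rank(C) = 2.
rank(C) = 2 = n, so the pair (A, B) is completely controllable.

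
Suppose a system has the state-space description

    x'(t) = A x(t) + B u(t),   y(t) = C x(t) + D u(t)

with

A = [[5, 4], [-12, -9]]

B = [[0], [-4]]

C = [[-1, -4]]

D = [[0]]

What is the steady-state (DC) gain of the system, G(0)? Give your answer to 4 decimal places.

-21.3333

G(0) = C(-A)^{-1}B + D = -C A^{-1} B + D.
det A = 3, so A^{-1} = (1/3)·adj(A) = [[-3, -4/3], [4, 5/3]]
A^{-1} B = [16/3, -20/3]^T
C A^{-1} B = 64/3
G(0) = D - C A^{-1} B = 0 - (64/3) = -64/3 ≈ -21.3333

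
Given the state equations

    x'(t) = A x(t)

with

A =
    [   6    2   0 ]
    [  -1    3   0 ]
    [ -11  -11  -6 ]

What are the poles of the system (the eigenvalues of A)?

-6, 4, 5

det(sI - A) = s^3 - (tr A)s^2 + (M11 + M22 + M33)s - det A, where Mii is the 2×2 principal minor of A obtained by deleting row i and column i.
tr A = 6 + 3 + (-6) = 3; M11 = 3·(-6) - 0·(-11) = -18 - 0 = -18; M22 = 6·(-6) - 0·(-11) = -36 - 0 = -36; M33 = 6·3 - 2·(-1) = 18 - (-2) = 20; sum of minors = -34.
det A = 6·(3·(-6) - 0·(-11)) - 2·((-1)·(-6) - 0·(-11)) + 0·((-1)·(-11) - 3·(-11)) = 6·(-18) - 2·6 + 0·44 = -120.
So p(s) = det(sI - A) = s^3 - 3s^2 - 34s + 120.
Rational-root test: any integer root divides 120. Testing small divisors, s = 4 works: p(4) = 64 + (-48) + (-136) + 120 = 0, so (s - 4) is a factor.
Dividing, p(s) = (s - 4)(s^2 + s - 30).
Factor s^2 + s - 30: two numbers with sum -1 and product -30 are 5 and -6, so s^2 + s - 30 = (s - 5)(s + 6).
Hence p(s) = (s - 5) (s - 4) (s + 6), with roots -6, 4, 5.
At least one eigenvalue has non-negative real part, so the system is not asymptotically stable.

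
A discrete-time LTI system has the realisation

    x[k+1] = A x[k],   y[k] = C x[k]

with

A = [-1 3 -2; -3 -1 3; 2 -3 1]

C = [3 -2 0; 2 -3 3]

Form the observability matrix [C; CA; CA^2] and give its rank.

CA = [[3, 11, -12], [13, 0, -10]]
CA^2 = [[-60, 34, 15], [-33, 69, -36]]
Observability matrix O = [C; CA; CA^2] = [[3, -2, 0], [2, -3, 3], [3, 11, -12], [13, 0, -10], [-60, 34, 15], [-33, 69, -36]]
Take the 3×3 submatrix of O formed by rows 1, 2, 3: [[3, -2, 0], [2, -3, 3], [3, 11, -12]]. Its determinant is 3·((-3)·(-12) - 3·11) - (-2)·(2·(-12) - 3·3) + 0·(2·11 - (-3)·3) = 3·3 - (-2)·(-33) + 0·31 = -57 ≠ 0.
So rank(O) ≥ 3; since O has 3 columns, rank(O) = 3.
rank(O) = 3 = n, so the pair (A, C) is completely observable.

3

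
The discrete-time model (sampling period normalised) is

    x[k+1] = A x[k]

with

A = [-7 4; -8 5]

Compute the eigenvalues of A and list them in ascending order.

det(zI - A) = z^2 - (tr A)z + det A, with tr A = (-7) + 5 = -2 and det A = (-7)·5 - 4·(-8) = -35 - (-32) = -3.
So p(z) = det(zI - A) = z^2 + 2z - 3.
Factor z^2 + 2z - 3: two numbers with sum -2 and product -3 are 1 and -3, so z^2 + 2z - 3 = (z - 1)(z + 3).
Hence p(z) = (z - 1) (z + 3), with roots -3, 1.

-3, 1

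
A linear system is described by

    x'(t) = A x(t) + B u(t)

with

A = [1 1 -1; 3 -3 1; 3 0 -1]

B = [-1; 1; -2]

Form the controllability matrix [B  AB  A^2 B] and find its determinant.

AB = [[2], [-8], [-1]]
A^2B = [[-5], [29], [7]]
Controllability matrix C = [B  AB  A^2B] = [[-1, 2, -5], [1, -8, 29], [-2, -1, 7]]
Expanding along the first row, det(C) = (-1)·((-8)·7 - 29·(-1)) - 2·(1·7 - 29·(-2)) + (-5)·(1·(-1) - (-8)·(-2)) = (-1)·(-27) - 2·65 + (-5)·(-17) = -18
Since det(C) ≠ 0, rank(C) = 3 and the system is completely controllable.

-18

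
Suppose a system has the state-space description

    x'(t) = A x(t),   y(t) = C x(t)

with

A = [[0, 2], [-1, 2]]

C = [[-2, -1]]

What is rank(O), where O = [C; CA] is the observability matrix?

2

CA = [[1, -6]]
Observability matrix O = [C; CA] = [[-2, -1], [1, -6]]
det(O) = (-2)·(-6) - (-1)·1 = 12 - (-1) = 13 ≠ 0, so rank(O) = 2.
rank(O) = 2 = n, so the pair (A, C) is completely observable.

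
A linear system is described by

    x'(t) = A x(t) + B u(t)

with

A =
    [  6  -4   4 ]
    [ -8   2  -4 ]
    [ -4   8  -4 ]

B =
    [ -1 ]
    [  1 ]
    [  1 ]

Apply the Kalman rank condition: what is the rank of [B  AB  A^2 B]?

AB = [[-6], [6], [8]]
A^2B = [[-28], [28], [40]]
Controllability matrix C = [B  AB  A^2B] = [[-1, -6, -28], [1, 6, 28], [1, 8, 40]]
The rows r1, r2, r3 of C are linearly dependent: r1 + r2 = 0 (check each entry), so rank(C) ≤ 2.
The 2×2 minor from rows 1, 3, columns 1, 2 is (-1)·8 - (-6)·1 = -8 - (-6) = -2 ≠ 0, so rank(C) = 2.
rank(C) = 2 < n = 3, so the pair (A, B) is not completely controllable.

2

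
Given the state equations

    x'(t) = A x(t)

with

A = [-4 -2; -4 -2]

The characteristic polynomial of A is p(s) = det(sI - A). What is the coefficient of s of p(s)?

For a 2×2 matrix, det(sI - A) = s^2 - (tr A)s + det A.
tr A = -6, det A = 0.
So p(s) = s^2 + 6s.
The coefficient of s is 6.

6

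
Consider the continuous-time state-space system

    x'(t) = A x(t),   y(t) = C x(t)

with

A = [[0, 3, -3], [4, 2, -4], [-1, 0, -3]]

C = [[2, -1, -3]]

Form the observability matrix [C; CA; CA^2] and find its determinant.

CA = [[-1, 4, 7]]
CA^2 = [[9, 5, -34]]
Observability matrix O = [C; CA; CA^2] = [[2, -1, -3], [-1, 4, 7], [9, 5, -34]]
Expanding along the first row, det(O) = 2·(4·(-34) - 7·5) - (-1)·((-1)·(-34) - 7·9) + (-3)·((-1)·5 - 4·9) = 2·(-171) - (-1)·(-29) + (-3)·(-41) = -248
Since det(O) ≠ 0, rank(O) = 3 and the system is completely observable.

-248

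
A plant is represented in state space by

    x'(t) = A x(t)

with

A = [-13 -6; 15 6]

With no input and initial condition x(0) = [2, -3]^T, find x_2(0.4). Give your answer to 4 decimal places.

det(sI - A) = s^2 - (tr A)s + det A, with tr A = (-13) + 6 = -7 and det A = (-13)·6 - (-6)·15 = -78 - (-90) = 12.
So p(s) = det(sI - A) = s^2 + 7s + 12.
Factor s^2 + 7s + 12: two numbers with sum -7 and product 12 are -3 and -4, so s^2 + 7s + 12 = (s + 3)(s + 4).
Hence p(s) = (s + 3) (s + 4), with roots -4, -3.
The eigenvalues -4, -3 are distinct and real, so A is diagonalisable and x(t) = e^{At} x(0) = V diag(e^{λ_i t}) V^{-1} x(0), where the columns of V are the eigenvectors.
λ = -4: A - (-4)I = [[-9, -6], [15, 10]]. Row 1 gives (-9)·v1 + (-6)·v2 = 0, so take v_1 = [2, -3]^T.
λ = -3: A - (-3)I = [[-10, -6], [15, 9]]. Row 1 gives (-10)·v1 + (-6)·v2 = 0, so take v_2 = [3, -5]^T.
V = [v_1 v_2] = [[2, 3], [-3, -5]] has det V = -1, so V^{-1} = adj(V)/det V = [[5, 3], [-3, -2]].
Modal coordinates z(0) = V^{-1} x(0): 5·2 + 3·(-3) = 1; (-3)·2 + (-2)·(-3) = 0; so z(0) = [1, 0]^T.
x_2(t) = Σ_i (v_i)_2 · z_i(0) · e^{λ_i t} (row 2 of V times the modal terms).
x_2(0.4) = (-3)·1·e^{-4·0.4} + (-5)·0·e^{-3·0.4} = (-3)·0.201897 + 0·0.301194 = -0.6057.

-0.6057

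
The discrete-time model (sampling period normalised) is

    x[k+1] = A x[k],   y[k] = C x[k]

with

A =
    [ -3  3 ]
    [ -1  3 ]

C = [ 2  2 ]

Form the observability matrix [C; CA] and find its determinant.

40

CA = [[-8, 12]]
Observability matrix O = [C; CA] = [[2, 2], [-8, 12]]
det(O) = 2·12 - 2·(-8) = 24 - (-16) = 40
Since det(O) ≠ 0, rank(O) = 2 and the system is completely observable.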